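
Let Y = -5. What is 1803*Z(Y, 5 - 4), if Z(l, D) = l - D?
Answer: -10818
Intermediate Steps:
1803*Z(Y, 5 - 4) = 1803*(-5 - (5 - 4)) = 1803*(-5 - 1*1) = 1803*(-5 - 1) = 1803*(-6) = -10818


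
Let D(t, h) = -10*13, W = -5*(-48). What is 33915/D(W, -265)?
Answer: -6783/26 ≈ -260.88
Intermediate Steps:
W = 240
D(t, h) = -130
33915/D(W, -265) = 33915/(-130) = 33915*(-1/130) = -6783/26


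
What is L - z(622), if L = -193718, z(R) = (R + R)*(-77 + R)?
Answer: -871698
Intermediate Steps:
z(R) = 2*R*(-77 + R) (z(R) = (2*R)*(-77 + R) = 2*R*(-77 + R))
L - z(622) = -193718 - 2*622*(-77 + 622) = -193718 - 2*622*545 = -193718 - 1*677980 = -193718 - 677980 = -871698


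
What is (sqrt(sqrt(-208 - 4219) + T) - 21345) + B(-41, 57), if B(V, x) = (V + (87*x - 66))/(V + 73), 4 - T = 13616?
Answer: -169547/8 + sqrt(-13612 + I*sqrt(4427)) ≈ -21193.0 + 116.67*I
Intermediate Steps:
T = -13612 (T = 4 - 1*13616 = 4 - 13616 = -13612)
B(V, x) = (-66 + V + 87*x)/(73 + V) (B(V, x) = (V + (-66 + 87*x))/(73 + V) = (-66 + V + 87*x)/(73 + V))
(sqrt(sqrt(-208 - 4219) + T) - 21345) + B(-41, 57) = (sqrt(sqrt(-208 - 4219) - 13612) - 21345) + (-66 - 41 + 87*57)/(73 - 41) = (sqrt(sqrt(-4427) - 13612) - 21345) + (-66 - 41 + 4959)/32 = (sqrt(I*sqrt(4427) - 13612) - 21345) + (1/32)*4852 = (sqrt(-13612 + I*sqrt(4427)) - 21345) + 1213/8 = (-21345 + sqrt(-13612 + I*sqrt(4427))) + 1213/8 = -169547/8 + sqrt(-13612 + I*sqrt(4427))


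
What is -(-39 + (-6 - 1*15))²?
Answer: -3600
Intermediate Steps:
-(-39 + (-6 - 1*15))² = -(-39 + (-6 - 15))² = -(-39 - 21)² = -1*(-60)² = -1*3600 = -3600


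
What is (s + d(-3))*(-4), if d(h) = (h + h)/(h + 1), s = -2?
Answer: -4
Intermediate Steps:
d(h) = 2*h/(1 + h) (d(h) = (2*h)/(1 + h) = 2*h/(1 + h))
(s + d(-3))*(-4) = (-2 + 2*(-3)/(1 - 3))*(-4) = (-2 + 2*(-3)/(-2))*(-4) = (-2 + 2*(-3)*(-½))*(-4) = (-2 + 3)*(-4) = 1*(-4) = -4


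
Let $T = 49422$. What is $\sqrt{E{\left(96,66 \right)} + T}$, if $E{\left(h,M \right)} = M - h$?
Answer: $84 \sqrt{7} \approx 222.24$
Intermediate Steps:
$\sqrt{E{\left(96,66 \right)} + T} = \sqrt{\left(66 - 96\right) + 49422} = \sqrt{-30 + 49422} = \sqrt{49392} = 84 \sqrt{7}$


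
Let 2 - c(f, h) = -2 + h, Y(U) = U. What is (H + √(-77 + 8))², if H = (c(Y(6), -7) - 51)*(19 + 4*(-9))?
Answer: (680 + I*√69)² ≈ 4.6233e+5 + 11297.0*I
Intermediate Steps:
c(f, h) = 4 - h (c(f, h) = 2 - (-2 + h) = 2 + (2 - h) = 4 - h)
H = 680 (H = ((4 - 1*(-7)) - 51)*(19 + 4*(-9)) = ((4 + 7) - 51)*(19 - 36) = (11 - 51)*(-17) = -40*(-17) = 680)
(H + √(-77 + 8))² = (680 + √(-77 + 8))² = (680 + √(-69))² = (680 + I*√69)²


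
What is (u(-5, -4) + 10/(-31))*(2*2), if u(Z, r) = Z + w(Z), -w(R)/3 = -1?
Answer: -288/31 ≈ -9.2903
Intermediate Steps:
w(R) = 3 (w(R) = -3*(-1) = 3)
u(Z, r) = 3 + Z (u(Z, r) = Z + 3 = 3 + Z)
(u(-5, -4) + 10/(-31))*(2*2) = ((3 - 5) + 10/(-31))*(2*2) = (-2 + 10*(-1/31))*4 = (-2 - 10/31)*4 = -72/31*4 = -288/31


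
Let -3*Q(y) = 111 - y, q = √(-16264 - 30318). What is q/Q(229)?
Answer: 3*I*√46582/118 ≈ 5.4872*I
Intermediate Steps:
q = I*√46582 (q = √(-46582) = I*√46582 ≈ 215.83*I)
Q(y) = -37 + y/3 (Q(y) = -(111 - y)/3 = -37 + y/3)
q/Q(229) = (I*√46582)/(-37 + (⅓)*229) = (I*√46582)/(-37 + 229/3) = (I*√46582)/(118/3) = (I*√46582)*(3/118) = 3*I*√46582/118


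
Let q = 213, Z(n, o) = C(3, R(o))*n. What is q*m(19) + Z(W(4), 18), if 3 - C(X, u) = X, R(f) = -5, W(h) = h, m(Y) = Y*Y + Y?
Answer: 80940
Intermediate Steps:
m(Y) = Y + Y² (m(Y) = Y² + Y = Y + Y²)
C(X, u) = 3 - X
Z(n, o) = 0 (Z(n, o) = (3 - 1*3)*n = (3 - 3)*n = 0*n = 0)
q*m(19) + Z(W(4), 18) = 213*(19*(1 + 19)) + 0 = 213*(19*20) + 0 = 213*380 + 0 = 80940 + 0 = 80940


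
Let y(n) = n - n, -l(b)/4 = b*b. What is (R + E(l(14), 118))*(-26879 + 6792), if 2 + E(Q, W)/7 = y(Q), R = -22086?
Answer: 443922700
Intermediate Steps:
l(b) = -4*b² (l(b) = -4*b*b = -4*b²)
y(n) = 0
E(Q, W) = -14 (E(Q, W) = -14 + 7*0 = -14 + 0 = -14)
(R + E(l(14), 118))*(-26879 + 6792) = (-22086 - 14)*(-26879 + 6792) = -22100*(-20087) = 443922700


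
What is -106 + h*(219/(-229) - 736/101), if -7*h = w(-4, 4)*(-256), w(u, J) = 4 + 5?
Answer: -456449270/161903 ≈ -2819.3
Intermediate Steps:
w(u, J) = 9
h = 2304/7 (h = -9*(-256)/7 = -⅐*(-2304) = 2304/7 ≈ 329.14)
-106 + h*(219/(-229) - 736/101) = -106 + 2304*(219/(-229) - 736/101)/7 = -106 + 2304*(219*(-1/229) - 736*1/101)/7 = -106 + 2304*(-219/229 - 736/101)/7 = -106 + (2304/7)*(-190663/23129) = -106 - 439287552/161903 = -456449270/161903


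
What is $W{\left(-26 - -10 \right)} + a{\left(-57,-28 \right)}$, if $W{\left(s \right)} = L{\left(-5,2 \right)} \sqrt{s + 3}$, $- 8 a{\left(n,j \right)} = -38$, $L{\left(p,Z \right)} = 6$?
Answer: $\frac{19}{4} + 6 i \sqrt{13} \approx 4.75 + 21.633 i$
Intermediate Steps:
$a{\left(n,j \right)} = \frac{19}{4}$ ($a{\left(n,j \right)} = \left(- \frac{1}{8}\right) \left(-38\right) = \frac{19}{4}$)
$W{\left(s \right)} = 6 \sqrt{3 + s}$ ($W{\left(s \right)} = 6 \sqrt{s + 3} = 6 \sqrt{3 + s}$)
$W{\left(-26 - -10 \right)} + a{\left(-57,-28 \right)} = 6 \sqrt{3 - 16} + \frac{19}{4} = 6 \sqrt{-13} + \frac{19}{4} = 6 i \sqrt{13} + \frac{19}{4} = \frac{19}{4} + 6 i \sqrt{13}$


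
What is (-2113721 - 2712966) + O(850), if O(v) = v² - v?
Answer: -4105037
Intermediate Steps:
(-2113721 - 2712966) + O(850) = (-2113721 - 2712966) + 850*(-1 + 850) = -4826687 + 850*849 = -4826687 + 721650 = -4105037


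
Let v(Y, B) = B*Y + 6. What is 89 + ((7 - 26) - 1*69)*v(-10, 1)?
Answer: 441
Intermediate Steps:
v(Y, B) = 6 + B*Y
89 + ((7 - 26) - 1*69)*v(-10, 1) = 89 + ((7 - 26) - 1*69)*(6 + 1*(-10)) = 89 + (-19 - 69)*(6 - 10) = 89 - 88*(-4) = 89 + 352 = 441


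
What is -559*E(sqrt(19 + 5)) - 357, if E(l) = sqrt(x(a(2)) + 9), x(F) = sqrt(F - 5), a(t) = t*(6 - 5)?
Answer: -357 - 559*sqrt(9 + I*sqrt(3)) ≈ -2041.7 - 160.63*I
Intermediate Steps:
a(t) = t (a(t) = t*1 = t)
x(F) = sqrt(-5 + F)
E(l) = sqrt(9 + I*sqrt(3)) (E(l) = sqrt(sqrt(-5 + 2) + 9) = sqrt(sqrt(-3) + 9) = sqrt(I*sqrt(3) + 9) = sqrt(9 + I*sqrt(3)))
-559*E(sqrt(19 + 5)) - 357 = -559*sqrt(9 + I*sqrt(3)) - 357 = -357 - 559*sqrt(9 + I*sqrt(3))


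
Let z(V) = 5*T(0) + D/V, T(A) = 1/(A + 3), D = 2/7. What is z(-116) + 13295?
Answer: 16195337/1218 ≈ 13297.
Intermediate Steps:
D = 2/7 (D = 2*(⅐) = 2/7 ≈ 0.28571)
T(A) = 1/(3 + A)
z(V) = 5/3 + 2/(7*V) (z(V) = 5/(3 + 0) + 2/(7*V) = 5/3 + 2/(7*V))
z(-116) + 13295 = (1/21)*(6 + 35*(-116))/(-116) + 13295 = (1/21)*(-1/116)*(6 - 4060) + 13295 = (1/21)*(-1/116)*(-4054) + 13295 = 2027/1218 + 13295 = 16195337/1218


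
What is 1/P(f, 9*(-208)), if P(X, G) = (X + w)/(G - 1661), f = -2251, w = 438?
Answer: 3533/1813 ≈ 1.9487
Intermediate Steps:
P(X, G) = (438 + X)/(-1661 + G) (P(X, G) = (X + 438)/(G - 1661) = (438 + X)/(-1661 + G))
1/P(f, 9*(-208)) = 1/((438 - 2251)/(-1661 + 9*(-208))) = 1/(-1813/(-1661 - 1872)) = 1/(-1813/(-3533)) = 1/(-1/3533*(-1813)) = 1/(1813/3533) = 3533/1813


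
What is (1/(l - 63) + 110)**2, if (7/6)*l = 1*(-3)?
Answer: 2548533289/210681 ≈ 12097.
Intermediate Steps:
l = -18/7 (l = 6*(1*(-3))/7 = (6/7)*(-3) = -18/7 ≈ -2.5714)
(1/(l - 63) + 110)**2 = (1/(-18/7 - 63) + 110)**2 = (1/(-459/7) + 110)**2 = (-7/459 + 110)**2 = (50483/459)**2 = 2548533289/210681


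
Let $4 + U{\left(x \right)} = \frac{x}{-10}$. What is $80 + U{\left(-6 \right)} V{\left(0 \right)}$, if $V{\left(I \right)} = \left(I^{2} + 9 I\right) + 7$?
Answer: $\frac{281}{5} \approx 56.2$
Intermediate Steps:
$U{\left(x \right)} = -4 - \frac{x}{10}$ ($U{\left(x \right)} = -4 + \frac{x}{-10} = -4 + x \left(- \frac{1}{10}\right) = -4 - \frac{x}{10}$)
$V{\left(I \right)} = 7 + I^{2} + 9 I$
$80 + U{\left(-6 \right)} V{\left(0 \right)} = 80 + \left(-4 - - \frac{3}{5}\right) \left(7 + 0^{2} + 9 \cdot 0\right) = 80 + \left(-4 + \frac{3}{5}\right) \left(7 + 0 + 0\right) = 80 - \frac{119}{5} = \frac{281}{5}$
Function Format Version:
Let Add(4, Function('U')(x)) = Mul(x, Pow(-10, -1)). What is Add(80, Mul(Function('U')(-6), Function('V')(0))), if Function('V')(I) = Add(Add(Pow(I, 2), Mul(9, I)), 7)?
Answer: Rational(281, 5) ≈ 56.200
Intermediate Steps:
Function('U')(x) = Add(-4, Mul(Rational(-1, 10), x)) (Function('U')(x) = Add(-4, Mul(x, Pow(-10, -1))) = Add(-4, Mul(x, Rational(-1, 10))) = Add(-4, Mul(Rational(-1, 10), x)))
Function('V')(I) = Add(7, Pow(I, 2), Mul(9, I))
Add(80, Mul(Function('U')(-6), Function('V')(0))) = Add(80, Mul(Add(-4, Mul(Rational(-1, 10), -6)), Add(7, Pow(0, 2), Mul(9, 0)))) = Add(80, Mul(Add(-4, Rational(3, 5)), Add(7, 0, 0))) = Add(80, Mul(Rational(-17, 5), 7)) = Add(80, Rational(-119, 5)) = Rational(281, 5)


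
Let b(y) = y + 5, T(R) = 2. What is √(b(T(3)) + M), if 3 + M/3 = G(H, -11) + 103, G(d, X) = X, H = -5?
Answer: √274 ≈ 16.553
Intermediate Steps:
b(y) = 5 + y
M = 267 (M = -9 + 3*(-11 + 103) = -9 + 3*92 = -9 + 276 = 267)
√(b(T(3)) + M) = √((5 + 2) + 267) = √(7 + 267) = √274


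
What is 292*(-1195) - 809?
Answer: -349749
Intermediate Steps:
292*(-1195) - 809 = -348940 - 809 = -349749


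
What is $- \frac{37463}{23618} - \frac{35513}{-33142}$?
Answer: $- \frac{100713178}{195686939} \approx -0.51466$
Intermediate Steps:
$- \frac{37463}{23618} - \frac{35513}{-33142} = \left(-37463\right) \frac{1}{23618} - - \frac{35513}{33142} = - \frac{37463}{23618} + \frac{35513}{33142} = - \frac{100713178}{195686939}$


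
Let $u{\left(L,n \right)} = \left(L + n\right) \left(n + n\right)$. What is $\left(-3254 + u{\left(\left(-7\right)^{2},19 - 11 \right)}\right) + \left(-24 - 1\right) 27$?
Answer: $-3017$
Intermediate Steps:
$u{\left(L,n \right)} = 2 n \left(L + n\right)$ ($u{\left(L,n \right)} = \left(L + n\right) 2 n = 2 n \left(L + n\right)$)
$\left(-3254 + u{\left(\left(-7\right)^{2},19 - 11 \right)}\right) + \left(-24 - 1\right) 27 = \left(-3254 + 2 \left(19 - 11\right) \left(\left(-7\right)^{2} + \left(19 - 11\right)\right)\right) + \left(-24 - 1\right) 27 = \left(-3254 + 2 \cdot 8 \left(49 + 8\right)\right) - 675 = \left(-3254 + 2 \cdot 8 \cdot 57\right) - 675 = \left(-3254 + 912\right) - 675 = -2342 - 675 = -3017$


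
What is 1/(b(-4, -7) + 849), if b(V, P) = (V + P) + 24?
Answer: 1/862 ≈ 0.0011601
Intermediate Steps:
b(V, P) = 24 + P + V (b(V, P) = (P + V) + 24 = 24 + P + V)
1/(b(-4, -7) + 849) = 1/((24 - 7 - 4) + 849) = 1/(13 + 849) = 1/862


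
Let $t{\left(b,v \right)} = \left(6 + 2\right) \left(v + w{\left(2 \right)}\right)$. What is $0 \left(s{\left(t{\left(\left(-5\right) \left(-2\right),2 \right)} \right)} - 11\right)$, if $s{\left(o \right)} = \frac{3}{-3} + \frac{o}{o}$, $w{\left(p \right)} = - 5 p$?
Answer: $0$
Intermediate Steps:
$t{\left(b,v \right)} = -80 + 8 v$ ($t{\left(b,v \right)} = \left(6 + 2\right) \left(v - 10\right) = 8 \left(v - 10\right) = 8 \left(-10 + v\right) = -80 + 8 v$)
$s{\left(o \right)} = 0$ ($s{\left(o \right)} = 3 \left(- \frac{1}{3}\right) + 1 = -1 + 1 = 0$)
$0 \left(s{\left(t{\left(\left(-5\right) \left(-2\right),2 \right)} \right)} - 11\right) = 0 \left(0 - 11\right) = 0 \left(-11\right) = 0$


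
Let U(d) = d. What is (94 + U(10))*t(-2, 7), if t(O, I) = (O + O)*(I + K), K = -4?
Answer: -1248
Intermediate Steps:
t(O, I) = 2*O*(-4 + I) (t(O, I) = (O + O)*(I - 4) = (2*O)*(-4 + I) = 2*O*(-4 + I))
(94 + U(10))*t(-2, 7) = (94 + 10)*(2*(-2)*(-4 + 7)) = 104*(2*(-2)*3) = 104*(-12) = -1248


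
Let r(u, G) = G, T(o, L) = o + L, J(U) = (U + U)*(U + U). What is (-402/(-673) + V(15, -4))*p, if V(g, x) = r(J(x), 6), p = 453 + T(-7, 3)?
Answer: 1993560/673 ≈ 2962.2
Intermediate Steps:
J(U) = 4*U² (J(U) = (2*U)*(2*U) = 4*U²)
T(o, L) = L + o
p = 449 (p = 453 + (3 - 7) = 453 - 4 = 449)
V(g, x) = 6
(-402/(-673) + V(15, -4))*p = (-402/(-673) + 6)*449 = (-402*(-1/673) + 6)*449 = (402/673 + 6)*449 = (4440/673)*449 = 1993560/673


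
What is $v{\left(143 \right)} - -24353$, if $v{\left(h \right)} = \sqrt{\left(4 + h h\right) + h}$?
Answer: $24353 + 2 \sqrt{5149} \approx 24497.0$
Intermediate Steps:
$v{\left(h \right)} = \sqrt{4 + h + h^{2}}$ ($v{\left(h \right)} = \sqrt{\left(4 + h^{2}\right) + h} = \sqrt{4 + h + h^{2}}$)
$v{\left(143 \right)} - -24353 = \sqrt{4 + 143 + 143^{2}} - -24353 = \sqrt{4 + 143 + 20449} + 24353 = \sqrt{20596} + 24353 = 2 \sqrt{5149} + 24353 = 24353 + 2 \sqrt{5149}$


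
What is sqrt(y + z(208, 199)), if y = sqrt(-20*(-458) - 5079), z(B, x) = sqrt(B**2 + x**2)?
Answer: sqrt(sqrt(4081) + sqrt(82865)) ≈ 18.755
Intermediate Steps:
y = sqrt(4081) (y = sqrt(9160 - 5079) = sqrt(4081) ≈ 63.883)
sqrt(y + z(208, 199)) = sqrt(sqrt(4081) + sqrt(208**2 + 199**2)) = sqrt(sqrt(4081) + sqrt(43264 + 39601)) = sqrt(sqrt(4081) + sqrt(82865))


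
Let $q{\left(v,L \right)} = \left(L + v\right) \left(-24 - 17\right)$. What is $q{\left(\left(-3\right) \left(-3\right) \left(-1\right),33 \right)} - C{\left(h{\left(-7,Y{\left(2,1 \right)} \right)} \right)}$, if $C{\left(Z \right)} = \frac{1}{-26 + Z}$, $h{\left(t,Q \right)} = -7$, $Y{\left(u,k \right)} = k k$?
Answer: $- \frac{32471}{33} \approx -983.97$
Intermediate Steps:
$Y{\left(u,k \right)} = k^{2}$
$q{\left(v,L \right)} = - 41 L - 41 v$ ($q{\left(v,L \right)} = \left(L + v\right) \left(-41\right) = - 41 L - 41 v$)
$q{\left(\left(-3\right) \left(-3\right) \left(-1\right),33 \right)} - C{\left(h{\left(-7,Y{\left(2,1 \right)} \right)} \right)} = \left(\left(-41\right) 33 - 41 \left(-3\right) \left(-3\right) \left(-1\right)\right) - \frac{1}{-26 - 7} = \left(-1353 - 41 \cdot 9 \left(-1\right)\right) - \frac{1}{-33} = \left(-1353 - -369\right) - - \frac{1}{33} = \left(-1353 + 369\right) + \frac{1}{33} = -984 + \frac{1}{33} = - \frac{32471}{33}$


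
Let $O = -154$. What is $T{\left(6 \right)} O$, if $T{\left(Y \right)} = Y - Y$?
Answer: $0$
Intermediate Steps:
$T{\left(Y \right)} = 0$
$T{\left(6 \right)} O = 0 \left(-154\right) = 0$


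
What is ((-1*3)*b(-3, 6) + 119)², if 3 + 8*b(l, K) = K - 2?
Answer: 900601/64 ≈ 14072.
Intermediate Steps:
b(l, K) = -5/8 + K/8 (b(l, K) = -3/8 + (K - 2)/8 = -3/8 + (-2 + K)/8 = -3/8 + (-¼ + K/8) = -5/8 + K/8)
((-1*3)*b(-3, 6) + 119)² = ((-1*3)*(-5/8 + (⅛)*6) + 119)² = (-3*(-5/8 + ¾) + 119)² = (-3*⅛ + 119)² = (-3/8 + 119)² = (949/8)² = 900601/64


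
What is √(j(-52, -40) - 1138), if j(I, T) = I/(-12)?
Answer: I*√10203/3 ≈ 33.67*I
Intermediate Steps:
j(I, T) = -I/12 (j(I, T) = I*(-1/12) = -I/12)
√(j(-52, -40) - 1138) = √(-1/12*(-52) - 1138) = √(13/3 - 1138) = √(-3401/3) = I*√10203/3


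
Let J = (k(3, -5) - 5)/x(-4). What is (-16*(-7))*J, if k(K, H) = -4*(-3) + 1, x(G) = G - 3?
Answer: -128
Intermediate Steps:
x(G) = -3 + G
k(K, H) = 13 (k(K, H) = 12 + 1 = 13)
J = -8/7 (J = (13 - 5)/(-3 - 4) = 8/(-7) = 8*(-1/7) = -8/7 ≈ -1.1429)
(-16*(-7))*J = -16*(-7)*(-8/7) = 112*(-8/7) = -128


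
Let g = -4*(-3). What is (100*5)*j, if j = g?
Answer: 6000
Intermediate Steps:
g = 12
j = 12
(100*5)*j = (100*5)*12 = 500*12 = 6000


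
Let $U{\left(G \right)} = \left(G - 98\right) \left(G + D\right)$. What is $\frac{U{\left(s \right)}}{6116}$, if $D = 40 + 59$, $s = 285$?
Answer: $\frac{1632}{139} \approx 11.741$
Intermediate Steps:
$D = 99$
$U{\left(G \right)} = \left(-98 + G\right) \left(99 + G\right)$ ($U{\left(G \right)} = \left(G - 98\right) \left(G + 99\right) = \left(-98 + G\right) \left(99 + G\right)$)
$\frac{U{\left(s \right)}}{6116} = \frac{-9702 + 285 + 285^{2}}{6116} = \left(-9702 + 285 + 81225\right) \frac{1}{6116} = 71808 \cdot \frac{1}{6116} = \frac{1632}{139}$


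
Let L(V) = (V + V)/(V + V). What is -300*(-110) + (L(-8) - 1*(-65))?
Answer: 33066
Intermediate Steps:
L(V) = 1 (L(V) = (2*V)/((2*V)) = (2*V)*(1/(2*V)) = 1)
-300*(-110) + (L(-8) - 1*(-65)) = -300*(-110) + (1 - 1*(-65)) = 33000 + (1 + 65) = 33000 + 66 = 33066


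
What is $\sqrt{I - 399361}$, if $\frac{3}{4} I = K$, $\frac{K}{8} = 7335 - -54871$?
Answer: $\frac{\sqrt{2377527}}{3} \approx 513.97$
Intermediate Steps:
$K = 497648$ ($K = 8 \left(7335 - -54871\right) = 8 \left(7335 + 54871\right) = 8 \cdot 62206 = 497648$)
$I = \frac{1990592}{3}$ ($I = \frac{4}{3} \cdot 497648 = \frac{1990592}{3} \approx 6.6353 \cdot 10^{5}$)
$\sqrt{I - 399361} = \sqrt{\frac{1990592}{3} - 399361} = \sqrt{\frac{792509}{3}} = \frac{\sqrt{2377527}}{3}$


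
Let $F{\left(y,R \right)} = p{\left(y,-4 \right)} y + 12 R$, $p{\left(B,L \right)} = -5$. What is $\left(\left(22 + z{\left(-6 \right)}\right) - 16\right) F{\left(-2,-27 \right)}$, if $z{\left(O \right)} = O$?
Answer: $0$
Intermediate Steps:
$F{\left(y,R \right)} = - 5 y + 12 R$
$\left(\left(22 + z{\left(-6 \right)}\right) - 16\right) F{\left(-2,-27 \right)} = \left(\left(22 - 6\right) - 16\right) \left(\left(-5\right) \left(-2\right) + 12 \left(-27\right)\right) = \left(16 - 16\right) \left(10 - 324\right) = 0 \left(-314\right) = 0$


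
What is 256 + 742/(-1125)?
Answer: 287258/1125 ≈ 255.34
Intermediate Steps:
256 + 742/(-1125) = 256 + 742*(-1/1125) = 256 - 742/1125 = 287258/1125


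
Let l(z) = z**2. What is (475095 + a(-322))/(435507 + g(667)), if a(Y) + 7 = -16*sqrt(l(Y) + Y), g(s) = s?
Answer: 237544/218087 - 8*sqrt(103362)/218087 ≈ 1.0774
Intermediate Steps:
a(Y) = -7 - 16*sqrt(Y + Y**2) (a(Y) = -7 - 16*sqrt(Y**2 + Y) = -7 - 16*sqrt(Y + Y**2))
(475095 + a(-322))/(435507 + g(667)) = (475095 + (-7 - 16*sqrt(103362)))/(435507 + 667) = (475095 + (-7 - 16*sqrt(103362)))/436174 = (475095 + (-7 - 16*sqrt(103362)))*(1/436174) = (475088 - 16*sqrt(103362))*(1/436174) = 237544/218087 - 8*sqrt(103362)/218087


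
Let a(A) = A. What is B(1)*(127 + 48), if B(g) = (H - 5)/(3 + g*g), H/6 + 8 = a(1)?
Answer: -8225/4 ≈ -2056.3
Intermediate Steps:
H = -42 (H = -48 + 6*1 = -48 + 6 = -42)
B(g) = -47/(3 + g²) (B(g) = (-42 - 5)/(3 + g*g) = -47/(3 + g²))
B(1)*(127 + 48) = (-47/(3 + 1²))*(127 + 48) = -47/(3 + 1)*175 = -47/4*175 = -8225/4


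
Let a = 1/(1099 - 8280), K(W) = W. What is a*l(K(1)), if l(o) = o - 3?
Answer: 2/7181 ≈ 0.00027851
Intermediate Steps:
a = -1/7181 (a = 1/(-7181) = -1/7181 ≈ -0.00013926)
l(o) = -3 + o
a*l(K(1)) = -(-3 + 1)/7181 = -1/7181*(-2) = 2/7181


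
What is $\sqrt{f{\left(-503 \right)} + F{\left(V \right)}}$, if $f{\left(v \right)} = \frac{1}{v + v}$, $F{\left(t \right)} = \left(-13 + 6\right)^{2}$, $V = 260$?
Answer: $\frac{3 \sqrt{5509862}}{1006} \approx 6.9999$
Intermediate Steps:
$F{\left(t \right)} = 49$ ($F{\left(t \right)} = \left(-7\right)^{2} = 49$)
$f{\left(v \right)} = \frac{1}{2 v}$
$\sqrt{f{\left(-503 \right)} + F{\left(V \right)}} = \sqrt{\frac{1}{2 \left(-503\right)} + 49} = \sqrt{\frac{1}{2} \left(- \frac{1}{503}\right) + 49} = \sqrt{- \frac{1}{1006} + 49} = \sqrt{\frac{49293}{1006}} = \frac{3 \sqrt{5509862}}{1006}$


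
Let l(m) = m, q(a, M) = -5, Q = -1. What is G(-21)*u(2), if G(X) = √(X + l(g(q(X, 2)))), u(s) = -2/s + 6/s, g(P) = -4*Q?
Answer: 2*I*√17 ≈ 8.2462*I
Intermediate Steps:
g(P) = 4 (g(P) = -4*(-1) = 4)
u(s) = 4/s
G(X) = √(4 + X) (G(X) = √(X + 4) = √(4 + X))
G(-21)*u(2) = √(4 - 21)*(4/2) = √(-17)*(4*(½)) = (I*√17)*2 = 2*I*√17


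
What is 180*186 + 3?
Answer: 33483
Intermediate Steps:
180*186 + 3 = 33480 + 3 = 33483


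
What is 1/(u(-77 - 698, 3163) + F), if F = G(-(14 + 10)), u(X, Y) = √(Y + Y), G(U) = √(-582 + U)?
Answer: 1/(√6326 + I*√606) ≈ 0.011474 - 0.0035512*I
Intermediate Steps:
u(X, Y) = √2*√Y (u(X, Y) = √(2*Y) = √2*√Y)
F = I*√606 (F = √(-582 - (14 + 10)) = √(-582 - 1*24) = √(-582 - 24) = √(-606) = I*√606 ≈ 24.617*I)
1/(u(-77 - 698, 3163) + F) = 1/(√2*√3163 + I*√606) = 1/(√6326 + I*√606)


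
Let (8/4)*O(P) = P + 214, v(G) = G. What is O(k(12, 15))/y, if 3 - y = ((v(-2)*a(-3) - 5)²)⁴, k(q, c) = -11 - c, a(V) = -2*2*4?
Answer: -1/3004569537 ≈ -3.3283e-10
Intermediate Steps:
a(V) = -16 (a(V) = -4*4 = -16)
O(P) = 107 + P/2 (O(P) = (P + 214)/2 = (214 + P)/2 = 107 + P/2)
y = -282429536478 (y = 3 - ((-2*(-16) - 5)²)⁴ = 3 - ((32 - 5)²)⁴ = 3 - (27²)⁴ = 3 - 1*729⁴ = 3 - 1*282429536481 = 3 - 282429536481 = -282429536478)
O(k(12, 15))/y = (107 + (-11 - 1*15)/2)/(-282429536478) = (107 + (-11 - 15)/2)*(-1/282429536478) = (107 + (½)*(-26))*(-1/282429536478) = (107 - 13)*(-1/282429536478) = 94*(-1/282429536478) = -1/3004569537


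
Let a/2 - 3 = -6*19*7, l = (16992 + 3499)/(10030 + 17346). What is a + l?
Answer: -43507349/27376 ≈ -1589.3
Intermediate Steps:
l = 20491/27376 ≈ 0.74850
a = -1590 (a = 6 + 2*(-6*19*7) = 6 + 2*(-114*7) = 6 + 2*(-798) = 6 - 1596 = -1590)
a + l = -1590 + 20491/27376 = -43507349/27376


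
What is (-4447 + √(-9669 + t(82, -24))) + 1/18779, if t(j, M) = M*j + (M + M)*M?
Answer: -83510212/18779 + 3*I*√1165 ≈ -4447.0 + 102.4*I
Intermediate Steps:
t(j, M) = 2*M² + M*j (t(j, M) = M*j + (2*M)*M = M*j + 2*M² = 2*M² + M*j)
(-4447 + √(-9669 + t(82, -24))) + 1/18779 = (-4447 + √(-9669 - 24*(82 + 2*(-24)))) + 1/18779 = (-4447 + √(-9669 - 24*(82 - 48))) + 1/18779 = (-4447 + √(-9669 - 24*34)) + 1/18779 = (-4447 + √(-9669 - 816)) + 1/18779 = (-4447 + √(-10485)) + 1/18779 = (-4447 + 3*I*√1165) + 1/18779 = -83510212/18779 + 3*I*√1165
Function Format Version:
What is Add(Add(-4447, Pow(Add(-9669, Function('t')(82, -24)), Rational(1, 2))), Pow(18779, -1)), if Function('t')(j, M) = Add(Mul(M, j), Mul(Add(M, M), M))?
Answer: Add(Rational(-83510212, 18779), Mul(3, I, Pow(1165, Rational(1, 2)))) ≈ Add(-4447.0, Mul(102.40, I))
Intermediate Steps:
Function('t')(j, M) = Add(Mul(2, Pow(M, 2)), Mul(M, j)) (Function('t')(j, M) = Add(Mul(M, j), Mul(Mul(2, M), M)) = Add(Mul(M, j), Mul(2, Pow(M, 2))) = Add(Mul(2, Pow(M, 2)), Mul(M, j)))
Add(Add(-4447, Pow(Add(-9669, Function('t')(82, -24)), Rational(1, 2))), Pow(18779, -1)) = Add(Add(-4447, Pow(Add(-9669, Mul(-24, Add(82, Mul(2, -24)))), Rational(1, 2))), Pow(18779, -1)) = Add(Add(-4447, Pow(Add(-9669, Mul(-24, Add(82, -48))), Rational(1, 2))), Rational(1, 18779)) = Add(Add(-4447, Pow(Add(-9669, Mul(-24, 34)), Rational(1, 2))), Rational(1, 18779)) = Add(Add(-4447, Pow(Add(-9669, -816), Rational(1, 2))), Rational(1, 18779)) = Add(Add(-4447, Pow(-10485, Rational(1, 2))), Rational(1, 18779)) = Add(Add(-4447, Mul(3, I, Pow(1165, Rational(1, 2)))), Rational(1, 18779)) = Add(Rational(-83510212, 18779), Mul(3, I, Pow(1165, Rational(1, 2))))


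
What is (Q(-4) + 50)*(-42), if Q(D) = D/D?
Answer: -2142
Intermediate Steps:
Q(D) = 1
(Q(-4) + 50)*(-42) = (1 + 50)*(-42) = 51*(-42) = -2142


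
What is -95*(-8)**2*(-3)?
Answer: 18240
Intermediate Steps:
-95*(-8)**2*(-3) = -95*64*(-3) = -6080*(-3) = 18240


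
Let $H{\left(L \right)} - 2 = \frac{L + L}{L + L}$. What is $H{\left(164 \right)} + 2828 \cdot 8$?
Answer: $22627$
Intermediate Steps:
$H{\left(L \right)} = 3$ ($H{\left(L \right)} = 2 + \frac{L + L}{L + L} = 2 + \frac{2 L}{2 L} = 2 + 2 L \frac{1}{2 L} = 2 + 1 = 3$)
$H{\left(164 \right)} + 2828 \cdot 8 = 3 + 2828 \cdot 8 = 3 + 22624 = 22627$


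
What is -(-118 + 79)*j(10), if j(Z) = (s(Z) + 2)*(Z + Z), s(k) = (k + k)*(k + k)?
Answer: 313560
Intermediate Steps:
s(k) = 4*k**2 (s(k) = (2*k)*(2*k) = 4*k**2)
j(Z) = 2*Z*(2 + 4*Z**2) (j(Z) = (4*Z**2 + 2)*(Z + Z) = (2 + 4*Z**2)*(2*Z) = 2*Z*(2 + 4*Z**2))
-(-118 + 79)*j(10) = -(-118 + 79)*(4*10 + 8*10**3) = -(-39)*(40 + 8*1000) = -(-39)*(40 + 8000) = -(-39)*8040 = -1*(-313560) = 313560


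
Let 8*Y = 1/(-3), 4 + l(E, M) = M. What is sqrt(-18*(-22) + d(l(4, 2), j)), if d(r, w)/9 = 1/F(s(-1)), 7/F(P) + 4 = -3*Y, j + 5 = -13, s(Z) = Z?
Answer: 3*sqrt(34062)/28 ≈ 19.774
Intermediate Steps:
l(E, M) = -4 + M
Y = -1/24 (Y = (1/(-3))/8 = (1*(-1/3))/8 = (1/8)*(-1/3) = -1/24 ≈ -0.041667)
j = -18 (j = -5 - 13 = -18)
F(P) = -56/31 (F(P) = 7/(-4 - 3*(-1/24)) = 7/(-4 + 1/8) = 7/(-31/8) = 7*(-8/31) = -56/31)
d(r, w) = -279/56 (d(r, w) = 9/(-56/31) = 9*(-31/56) = -279/56)
sqrt(-18*(-22) + d(l(4, 2), j)) = sqrt(-18*(-22) - 279/56) = sqrt(396 - 279/56) = sqrt(21897/56) = 3*sqrt(34062)/28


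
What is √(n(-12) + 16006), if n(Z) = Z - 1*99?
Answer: 17*√55 ≈ 126.08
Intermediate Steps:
n(Z) = -99 + Z (n(Z) = Z - 99 = -99 + Z)
√(n(-12) + 16006) = √((-99 - 12) + 16006) = √(-111 + 16006) = √15895 = 17*√55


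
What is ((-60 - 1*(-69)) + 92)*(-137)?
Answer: -13837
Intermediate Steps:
((-60 - 1*(-69)) + 92)*(-137) = ((-60 + 69) + 92)*(-137) = (9 + 92)*(-137) = 101*(-137) = -13837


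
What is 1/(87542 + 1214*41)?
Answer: 1/137316 ≈ 7.2825e-6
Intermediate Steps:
1/(87542 + 1214*41) = 1/(87542 + 49774) = 1/137316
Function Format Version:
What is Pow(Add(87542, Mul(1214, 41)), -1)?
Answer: Rational(1, 137316) ≈ 7.2825e-6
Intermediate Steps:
Pow(Add(87542, Mul(1214, 41)), -1) = Pow(Add(87542, 49774), -1) = Pow(137316, -1) = Rational(1, 137316)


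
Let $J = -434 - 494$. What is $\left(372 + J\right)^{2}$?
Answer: $309136$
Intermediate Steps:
$J = -928$ ($J = -434 - 494 = -928$)
$\left(372 + J\right)^{2} = \left(372 - 928\right)^{2} = \left(-556\right)^{2} = 309136$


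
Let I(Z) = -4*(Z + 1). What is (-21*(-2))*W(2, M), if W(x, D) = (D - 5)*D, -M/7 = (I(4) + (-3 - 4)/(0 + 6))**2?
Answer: 89371869643/216 ≈ 4.1376e+8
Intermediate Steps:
I(Z) = -4 - 4*Z (I(Z) = -4*(1 + Z) = -4 - 4*Z)
M = -112903/36 (M = -7*((-4 - 4*4) + (-3 - 4)/(0 + 6))**2 = -7*((-4 - 16) - 7/6)**2 = -7*(-20 - 7*1/6)**2 = -7*(-20 - 7/6)**2 = -7*(-127/6)**2 = -7*16129/36 = -112903/36 ≈ -3136.2)
W(x, D) = D*(-5 + D) (W(x, D) = (-5 + D)*D = D*(-5 + D))
(-21*(-2))*W(2, M) = (-21*(-2))*(-112903*(-5 - 112903/36)/36) = 42*(-112903/36*(-113083/36)) = 42*(12767409949/1296) = 89371869643/216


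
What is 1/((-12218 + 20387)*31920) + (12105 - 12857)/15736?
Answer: -3501559879/73272008880 ≈ -0.047789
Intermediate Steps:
1/((-12218 + 20387)*31920) + (12105 - 12857)/15736 = (1/31920)/8169 - 752*1/15736 = (1/8169)*(1/31920) - 94/1967 = 1/260754480 - 94/1967 = -3501559879/73272008880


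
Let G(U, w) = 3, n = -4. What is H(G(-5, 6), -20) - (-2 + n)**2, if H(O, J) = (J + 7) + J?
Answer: -69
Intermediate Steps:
H(O, J) = 7 + 2*J (H(O, J) = (7 + J) + J = 7 + 2*J)
H(G(-5, 6), -20) - (-2 + n)**2 = (7 + 2*(-20)) - (-2 - 4)**2 = (7 - 40) - 1*(-6)**2 = -33 - 1*36 = -33 - 36 = -69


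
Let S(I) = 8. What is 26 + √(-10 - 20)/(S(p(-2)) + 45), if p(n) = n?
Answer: 26 + I*√30/53 ≈ 26.0 + 0.10334*I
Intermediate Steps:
26 + √(-10 - 20)/(S(p(-2)) + 45) = 26 + √(-10 - 20)/(8 + 45) = 26 + √(-30)/53 = 26 + (I*√30)*(1/53) = 26 + I*√30/53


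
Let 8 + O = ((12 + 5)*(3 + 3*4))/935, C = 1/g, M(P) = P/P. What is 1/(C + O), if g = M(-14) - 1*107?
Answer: -1166/9021 ≈ -0.12925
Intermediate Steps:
M(P) = 1
g = -106 (g = 1 - 1*107 = 1 - 107 = -106)
C = -1/106 (C = 1/(-106) = -1/106 ≈ -0.0094340)
O = -85/11 (O = -8 + ((12 + 5)*(3 + 3*4))/935 = -8 + (17*(3 + 12))*(1/935) = -8 + (17*15)*(1/935) = -8 + 255*(1/935) = -8 + 3/11 = -85/11 ≈ -7.7273)
1/(C + O) = 1/(-1/106 - 85/11) = 1/(-9021/1166) = -1166/9021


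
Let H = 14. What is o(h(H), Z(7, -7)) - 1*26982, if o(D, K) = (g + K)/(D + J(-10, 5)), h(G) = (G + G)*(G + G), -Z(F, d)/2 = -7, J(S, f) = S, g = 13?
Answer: -2320449/86 ≈ -26982.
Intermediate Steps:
Z(F, d) = 14 (Z(F, d) = -2*(-7) = 14)
h(G) = 4*G² (h(G) = (2*G)*(2*G) = 4*G²)
o(D, K) = (13 + K)/(-10 + D) (o(D, K) = (13 + K)/(D - 10) = (13 + K)/(-10 + D))
o(h(H), Z(7, -7)) - 1*26982 = (13 + 14)/(-10 + 4*14²) - 1*26982 = 27/(-10 + 4*196) - 26982 = 27/(-10 + 784) - 26982 = 27/774 - 26982 = (1/774)*27 - 26982 = 3/86 - 26982 = -2320449/86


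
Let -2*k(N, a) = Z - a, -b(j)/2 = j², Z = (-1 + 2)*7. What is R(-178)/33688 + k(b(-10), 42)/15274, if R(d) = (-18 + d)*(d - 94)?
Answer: 29102751/18376804 ≈ 1.5837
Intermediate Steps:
R(d) = (-94 + d)*(-18 + d) (R(d) = (-18 + d)*(-94 + d) = (-94 + d)*(-18 + d))
Z = 7 (Z = 1*7 = 7)
b(j) = -2*j²
k(N, a) = -7/2 + a/2 (k(N, a) = -(7 - a)/2 = -7/2 + a/2)
R(-178)/33688 + k(b(-10), 42)/15274 = (1692 + (-178)² - 112*(-178))/33688 + (-7/2 + (½)*42)/15274 = (1692 + 31684 + 19936)*(1/33688) + (-7/2 + 21)*(1/15274) = 53312*(1/33688) + (35/2)*(1/15274) = 6664/4211 + 5/4364 = 29102751/18376804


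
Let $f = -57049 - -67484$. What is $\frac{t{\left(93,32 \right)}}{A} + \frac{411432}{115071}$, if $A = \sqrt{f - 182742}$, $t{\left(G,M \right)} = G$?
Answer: $\frac{137144}{38357} - \frac{93 i \sqrt{172307}}{172307} \approx 3.5755 - 0.22404 i$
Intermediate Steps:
$f = 10435$ ($f = -57049 + 67484 = 10435$)
$A = i \sqrt{172307}$ ($A = \sqrt{10435 - 182742} = \sqrt{-172307} = i \sqrt{172307} \approx 415.1 i$)
$\frac{t{\left(93,32 \right)}}{A} + \frac{411432}{115071} = \frac{93}{i \sqrt{172307}} + \frac{411432}{115071} = 93 \left(- \frac{i \sqrt{172307}}{172307}\right) + 411432 \cdot \frac{1}{115071} = - \frac{93 i \sqrt{172307}}{172307} + \frac{137144}{38357} = \frac{137144}{38357} - \frac{93 i \sqrt{172307}}{172307}$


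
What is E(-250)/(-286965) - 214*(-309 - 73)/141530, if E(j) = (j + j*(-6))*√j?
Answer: 40874/70765 - 1250*I*√10/57393 ≈ 0.5776 - 0.068873*I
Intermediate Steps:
E(j) = -5*j^(3/2) (E(j) = (j - 6*j)*√j = (-5*j)*√j = -5*j^(3/2))
E(-250)/(-286965) - 214*(-309 - 73)/141530 = -(-6250)*I*√10/(-286965) - 214*(-309 - 73)/141530 = -(-6250)*I*√10*(-1/286965) - 214*(-382)*(1/141530) = (6250*I*√10)*(-1/286965) + 81748*(1/141530) = -1250*I*√10/57393 + 40874/70765 = 40874/70765 - 1250*I*√10/57393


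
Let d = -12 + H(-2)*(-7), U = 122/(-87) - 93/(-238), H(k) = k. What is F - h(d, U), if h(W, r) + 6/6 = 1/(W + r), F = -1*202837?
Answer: -4151465118/20467 ≈ -2.0284e+5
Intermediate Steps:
U = -20945/20706 (U = 122*(-1/87) - 93*(-1/238) = -122/87 + 93/238 = -20945/20706 ≈ -1.0115)
F = -202837
d = 2 (d = -12 - 2*(-7) = -12 + 14 = 2)
h(W, r) = -1 + 1/(W + r)
F - h(d, U) = -202837 - (1 - 1*2 - 1*(-20945/20706))/(2 - 20945/20706) = -202837 - (1 - 2 + 20945/20706)/20467/20706 = -202837 - 20706*239/(20467*20706) = -202837 - 1*239/20467 = -202837 - 239/20467 = -4151465118/20467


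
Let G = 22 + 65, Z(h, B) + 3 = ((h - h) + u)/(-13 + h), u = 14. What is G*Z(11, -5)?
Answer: -870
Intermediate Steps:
Z(h, B) = -3 + 14/(-13 + h) (Z(h, B) = -3 + ((h - h) + 14)/(-13 + h) = -3 + (0 + 14)/(-13 + h) = -3 + 14/(-13 + h))
G = 87
G*Z(11, -5) = 87*((53 - 3*11)/(-13 + 11)) = 87*((53 - 33)/(-2)) = 87*(-1/2*20) = 87*(-10) = -870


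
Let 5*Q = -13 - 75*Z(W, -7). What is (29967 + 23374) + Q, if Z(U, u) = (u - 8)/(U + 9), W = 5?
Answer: 3734813/70 ≈ 53355.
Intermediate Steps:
Z(U, u) = (-8 + u)/(9 + U)
Q = 943/70 (Q = (-13 - 75*(-8 - 7)/(9 + 5))/5 = (-13 - 75*(-15)/14)/5 = (-13 - 75*(-15/14))/5 = (-13 + 1125/14)/5 = (⅕)*(943/14) = 943/70 ≈ 13.471)
(29967 + 23374) + Q = (29967 + 23374) + 943/70 = 53341 + 943/70 = 3734813/70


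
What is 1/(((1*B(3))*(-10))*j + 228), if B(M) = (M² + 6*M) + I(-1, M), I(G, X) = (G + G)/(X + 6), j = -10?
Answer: 9/26152 ≈ 0.00034414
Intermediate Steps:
I(G, X) = 2*G/(6 + X) (I(G, X) = (2*G)/(6 + X) = 2*G/(6 + X))
B(M) = M² - 2/(6 + M) + 6*M (B(M) = (M² + 6*M) + 2*(-1)/(6 + M) = (M² + 6*M) - 2/(6 + M) = M² - 2/(6 + M) + 6*M)
1/(((1*B(3))*(-10))*j + 228) = 1/(((1*((-2 + 3*(6 + 3)²)/(6 + 3)))*(-10))*(-10) + 228) = 1/(((1*((-2 + 3*9²)/9))*(-10))*(-10) + 228) = 1/(((1*((-2 + 3*81)/9))*(-10))*(-10) + 228) = 1/(((1*((-2 + 243)/9))*(-10))*(-10) + 228) = 1/(((1*((⅑)*241))*(-10))*(-10) + 228) = 1/(((1*(241/9))*(-10))*(-10) + 228) = 1/(((241/9)*(-10))*(-10) + 228) = 1/(-2410/9*(-10) + 228) = 1/(24100/9 + 228) = 1/(26152/9) = 9/26152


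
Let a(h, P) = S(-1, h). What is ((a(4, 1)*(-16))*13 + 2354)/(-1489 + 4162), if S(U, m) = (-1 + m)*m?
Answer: -142/2673 ≈ -0.053124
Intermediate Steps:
S(U, m) = m*(-1 + m)
a(h, P) = h*(-1 + h)
((a(4, 1)*(-16))*13 + 2354)/(-1489 + 4162) = (((4*(-1 + 4))*(-16))*13 + 2354)/(-1489 + 4162) = (((4*3)*(-16))*13 + 2354)/2673 = ((12*(-16))*13 + 2354)*(1/2673) = (-192*13 + 2354)*(1/2673) = (-2496 + 2354)*(1/2673) = -142*1/2673 = -142/2673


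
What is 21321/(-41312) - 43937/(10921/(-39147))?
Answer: 71056478994927/451168352 ≈ 1.5749e+5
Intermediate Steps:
21321/(-41312) - 43937/(10921/(-39147)) = 21321*(-1/41312) - 43937/(10921*(-1/39147)) = -21321/41312 - 43937/(-10921/39147) = -21321/41312 - 43937*(-39147/10921) = -21321/41312 + 1720001739/10921 = 71056478994927/451168352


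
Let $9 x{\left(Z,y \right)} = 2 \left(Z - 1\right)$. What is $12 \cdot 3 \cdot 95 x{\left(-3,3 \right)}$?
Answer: $-3040$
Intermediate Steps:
$x{\left(Z,y \right)} = - \frac{2}{9} + \frac{2 Z}{9}$ ($x{\left(Z,y \right)} = \frac{2 \left(Z - 1\right)}{9} = \frac{2 \left(-1 + Z\right)}{9} = \frac{-2 + 2 Z}{9} = - \frac{2}{9} + \frac{2 Z}{9}$)
$12 \cdot 3 \cdot 95 x{\left(-3,3 \right)} = 12 \cdot 3 \cdot 95 \left(- \frac{2}{9} + \frac{2}{9} \left(-3\right)\right) = 36 \cdot 95 \left(- \frac{2}{9} - \frac{2}{3}\right) = 3420 \left(- \frac{8}{9}\right) = -3040$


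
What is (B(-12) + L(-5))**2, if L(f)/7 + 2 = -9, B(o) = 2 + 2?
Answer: 5329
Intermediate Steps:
B(o) = 4
L(f) = -77 (L(f) = -14 + 7*(-9) = -14 - 63 = -77)
(B(-12) + L(-5))**2 = (4 - 77)**2 = (-73)**2 = 5329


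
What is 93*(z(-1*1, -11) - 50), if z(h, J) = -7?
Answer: -5301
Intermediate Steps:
93*(z(-1*1, -11) - 50) = 93*(-7 - 50) = 93*(-57) = -5301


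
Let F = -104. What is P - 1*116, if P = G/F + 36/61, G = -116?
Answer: -181271/1586 ≈ -114.29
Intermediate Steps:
P = 2705/1586 (P = -116/(-104) + 36/61 = -116*(-1/104) + 36*(1/61) = 29/26 + 36/61 = 2705/1586 ≈ 1.7055)
P - 1*116 = 2705/1586 - 1*116 = 2705/1586 - 116 = -181271/1586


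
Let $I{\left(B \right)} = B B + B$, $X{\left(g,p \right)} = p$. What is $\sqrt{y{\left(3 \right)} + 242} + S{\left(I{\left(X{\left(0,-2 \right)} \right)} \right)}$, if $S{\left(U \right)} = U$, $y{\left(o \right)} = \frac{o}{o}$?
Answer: $2 + 9 \sqrt{3} \approx 17.588$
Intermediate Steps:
$y{\left(o \right)} = 1$
$I{\left(B \right)} = B + B^{2}$ ($I{\left(B \right)} = B^{2} + B = B + B^{2}$)
$\sqrt{y{\left(3 \right)} + 242} + S{\left(I{\left(X{\left(0,-2 \right)} \right)} \right)} = \sqrt{1 + 242} - 2 \left(1 - 2\right) = \sqrt{243} - -2 = 9 \sqrt{3} + 2 = 2 + 9 \sqrt{3}$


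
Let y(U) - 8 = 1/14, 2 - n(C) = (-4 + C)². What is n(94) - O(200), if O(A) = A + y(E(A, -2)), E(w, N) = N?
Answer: -116285/14 ≈ -8306.1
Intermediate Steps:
n(C) = 2 - (-4 + C)²
y(U) = 113/14 (y(U) = 8 + 1/14 = 113/14)
O(A) = 113/14 + A (O(A) = A + 113/14 = 113/14 + A)
n(94) - O(200) = (2 - (-4 + 94)²) - (113/14 + 200) = (2 - 1*90²) - 1*2913/14 = (2 - 1*8100) - 2913/14 = (2 - 8100) - 2913/14 = -8098 - 2913/14 = -116285/14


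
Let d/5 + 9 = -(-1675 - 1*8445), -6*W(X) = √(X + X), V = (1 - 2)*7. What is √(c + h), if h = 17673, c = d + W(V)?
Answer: √(2456208 - 6*I*√14)/6 ≈ 261.21 - 0.0011937*I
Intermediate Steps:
V = -7 (V = -1*7 = -7)
W(X) = -√2*√X/6 (W(X) = -√(X + X)/6 = -√2*√X/6)
d = 50555 (d = -45 + 5*(-(-1675 - 1*8445)) = -45 + 5*(-(-1675 - 8445)) = -45 + 5*(-1*(-10120)) = -45 + 5*10120 = -45 + 50600 = 50555)
c = 50555 - I*√14/6 (c = 50555 - √2*√(-7)/6 = 50555 - √2*I*√7/6 = 50555 - I*√14/6 ≈ 50555.0 - 0.62361*I)
√(c + h) = √((50555 - I*√14/6) + 17673) = √(68228 - I*√14/6)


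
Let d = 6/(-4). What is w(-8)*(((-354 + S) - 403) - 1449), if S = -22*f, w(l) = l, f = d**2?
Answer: 18044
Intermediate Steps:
d = -3/2 (d = 6*(-1/4) = -3/2 ≈ -1.5000)
f = 9/4 (f = (-3/2)**2 = 9/4 ≈ 2.2500)
S = -99/2 (S = -22*9/4 = -99/2 ≈ -49.500)
w(-8)*(((-354 + S) - 403) - 1449) = -8*(((-354 - 99/2) - 403) - 1449) = -8*((-807/2 - 403) - 1449) = -8*(-1613/2 - 1449) = -8*(-4511/2) = 18044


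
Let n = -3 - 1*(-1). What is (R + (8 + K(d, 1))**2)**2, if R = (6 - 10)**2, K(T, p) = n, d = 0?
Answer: 2704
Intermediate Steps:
n = -2 (n = -3 + 1 = -2)
K(T, p) = -2
R = 16 (R = (-4)**2 = 16)
(R + (8 + K(d, 1))**2)**2 = (16 + (8 - 2)**2)**2 = (16 + 6**2)**2 = (16 + 36)**2 = 52**2 = 2704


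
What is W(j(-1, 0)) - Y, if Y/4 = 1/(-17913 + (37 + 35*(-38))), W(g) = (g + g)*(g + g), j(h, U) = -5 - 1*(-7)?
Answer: 153650/9603 ≈ 16.000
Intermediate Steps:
j(h, U) = 2 (j(h, U) = -5 + 7 = 2)
W(g) = 4*g² (W(g) = (2*g)*(2*g) = 4*g²)
Y = -2/9603 (Y = 4/(-17913 + (37 + 35*(-38))) = 4/(-17913 + (37 - 1330)) = 4/(-17913 - 1293) = 4/(-19206) = 4*(-1/19206) = -2/9603 ≈ -0.00020827)
W(j(-1, 0)) - Y = 4*2² - 1*(-2/9603) = 4*4 + 2/9603 = 16 + 2/9603 = 153650/9603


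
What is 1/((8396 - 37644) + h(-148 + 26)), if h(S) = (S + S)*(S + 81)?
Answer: -1/19244 ≈ -5.1964e-5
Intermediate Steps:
h(S) = 2*S*(81 + S) (h(S) = (2*S)*(81 + S) = 2*S*(81 + S))
1/((8396 - 37644) + h(-148 + 26)) = 1/((8396 - 37644) + 2*(-148 + 26)*(81 + (-148 + 26))) = 1/(-29248 + 2*(-122)*(81 - 122)) = 1/(-29248 + 2*(-122)*(-41)) = 1/(-29248 + 10004) = 1/(-19244) = -1/19244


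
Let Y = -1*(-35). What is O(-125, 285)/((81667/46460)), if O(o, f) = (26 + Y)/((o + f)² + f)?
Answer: 566812/422790059 ≈ 0.0013406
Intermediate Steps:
Y = 35
O(o, f) = 61/(f + (f + o)²) (O(o, f) = (26 + 35)/((o + f)² + f) = 61/((f + o)² + f) = 61/(f + (f + o)²))
O(-125, 285)/((81667/46460)) = (61/(285 + (285 - 125)²))/((81667/46460)) = (61/(285 + 160²))/((81667*(1/46460))) = (61/(285 + 25600))/(81667/46460) = (61/25885)*(46460/81667) = 566812/422790059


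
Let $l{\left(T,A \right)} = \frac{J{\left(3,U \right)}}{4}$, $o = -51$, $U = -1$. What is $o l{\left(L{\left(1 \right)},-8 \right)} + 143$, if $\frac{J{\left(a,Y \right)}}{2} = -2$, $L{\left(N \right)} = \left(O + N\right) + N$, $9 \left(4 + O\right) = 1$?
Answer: $194$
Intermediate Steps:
$O = - \frac{35}{9}$ ($O = -4 + \frac{1}{9} \cdot 1 = -4 + \frac{1}{9} = - \frac{35}{9} \approx -3.8889$)
$L{\left(N \right)} = - \frac{35}{9} + 2 N$ ($L{\left(N \right)} = \left(- \frac{35}{9} + N\right) + N = - \frac{35}{9} + 2 N$)
$J{\left(a,Y \right)} = -4$ ($J{\left(a,Y \right)} = 2 \left(-2\right) = -4$)
$l{\left(T,A \right)} = -1$ ($l{\left(T,A \right)} = - \frac{4}{4} = \left(-4\right) \frac{1}{4} = -1$)
$o l{\left(L{\left(1 \right)},-8 \right)} + 143 = \left(-51\right) \left(-1\right) + 143 = 51 + 143 = 194$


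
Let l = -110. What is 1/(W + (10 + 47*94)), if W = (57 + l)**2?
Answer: 1/7237 ≈ 0.00013818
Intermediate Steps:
W = 2809 (W = (57 - 110)**2 = (-53)**2 = 2809)
1/(W + (10 + 47*94)) = 1/(2809 + (10 + 47*94)) = 1/(2809 + (10 + 4418)) = 1/(2809 + 4428) = 1/7237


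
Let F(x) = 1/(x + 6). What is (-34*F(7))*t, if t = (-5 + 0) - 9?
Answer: 476/13 ≈ 36.615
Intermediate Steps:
F(x) = 1/(6 + x)
t = -14 (t = -5 - 9 = -14)
(-34*F(7))*t = -34/(6 + 7)*(-14) = -34/13*(-14) = 476/13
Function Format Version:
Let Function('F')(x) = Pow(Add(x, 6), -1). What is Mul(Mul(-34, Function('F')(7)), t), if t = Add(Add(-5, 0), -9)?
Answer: Rational(476, 13) ≈ 36.615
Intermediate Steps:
Function('F')(x) = Pow(Add(6, x), -1)
t = -14 (t = Add(-5, -9) = -14)
Mul(Mul(-34, Function('F')(7)), t) = Mul(Mul(-34, Pow(Add(6, 7), -1)), -14) = Mul(Mul(-34, Pow(13, -1)), -14) = Mul(Mul(-34, Rational(1, 13)), -14) = Mul(Rational(-34, 13), -14) = Rational(476, 13)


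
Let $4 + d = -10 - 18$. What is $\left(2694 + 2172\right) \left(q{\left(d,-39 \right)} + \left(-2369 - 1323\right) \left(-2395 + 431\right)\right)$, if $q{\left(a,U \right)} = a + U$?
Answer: $35283448722$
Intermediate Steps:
$d = -32$ ($d = -4 - 28 = -32$)
$q{\left(a,U \right)} = U + a$
$\left(2694 + 2172\right) \left(q{\left(d,-39 \right)} + \left(-2369 - 1323\right) \left(-2395 + 431\right)\right) = \left(2694 + 2172\right) \left(\left(-39 - 32\right) + \left(-2369 - 1323\right) \left(-2395 + 431\right)\right) = 4866 \left(-71 - -7251088\right) = 4866 \left(-71 + 7251088\right) = 4866 \cdot 7251017 = 35283448722$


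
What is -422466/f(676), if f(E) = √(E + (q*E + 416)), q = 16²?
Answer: -211233*√43537/43537 ≈ -1012.4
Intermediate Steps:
q = 256
f(E) = √(416 + 257*E) (f(E) = √(E + (256*E + 416)) = √(E + (416 + 256*E)) = √(416 + 257*E))
-422466/f(676) = -422466/√(416 + 257*676) = -422466/√(416 + 173732) = -422466*√43537/87074 = -211233*√43537/43537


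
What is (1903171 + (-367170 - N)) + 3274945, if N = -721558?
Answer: 5532504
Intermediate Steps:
(1903171 + (-367170 - N)) + 3274945 = (1903171 + (-367170 - 1*(-721558))) + 3274945 = (1903171 + (-367170 + 721558)) + 3274945 = (1903171 + 354388) + 3274945 = 2257559 + 3274945 = 5532504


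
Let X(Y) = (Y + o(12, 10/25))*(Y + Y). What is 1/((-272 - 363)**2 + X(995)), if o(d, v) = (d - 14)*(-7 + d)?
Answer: 1/2363375 ≈ 4.2312e-7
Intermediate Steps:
o(d, v) = (-14 + d)*(-7 + d)
X(Y) = 2*Y*(-10 + Y) (X(Y) = (Y + (98 + 12**2 - 21*12))*(Y + Y) = (Y + (98 + 144 - 252))*(2*Y) = (Y - 10)*(2*Y) = (-10 + Y)*(2*Y) = 2*Y*(-10 + Y))
1/((-272 - 363)**2 + X(995)) = 1/((-272 - 363)**2 + 2*995*(-10 + 995)) = 1/((-635)**2 + 2*995*985) = 1/(403225 + 1960150) = 1/2363375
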